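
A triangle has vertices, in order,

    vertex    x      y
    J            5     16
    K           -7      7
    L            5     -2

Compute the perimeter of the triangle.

48

|JK| = √((-12)² + (-9)²) = √225 = 15
|KL| = √((12)² + (-9)²) = √225 = 15
|LJ| = √((0)² + (18)²) = √324 = 18
Perimeter = 15 + 15 + 18 = 48.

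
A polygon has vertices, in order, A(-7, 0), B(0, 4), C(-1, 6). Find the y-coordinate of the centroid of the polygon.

Apply the shoelace (surveyor's) formula. First the cross-terms c_i = x_i·y_{i+1} − x_{i+1}·y_i:
  -28, 4, 42  ⇒  2A = 18, A = 9.
Then Σ (y_i + y_{i+1})·c_i = 180, so ȳ = 180 / (6·9) = 10/3.

10/3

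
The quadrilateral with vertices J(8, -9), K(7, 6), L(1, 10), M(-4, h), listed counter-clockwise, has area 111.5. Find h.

4

The doubled signed area Σ (x_i y_{i+1} − x_{i+1} y_i) is linear in h.
With h=0 it equals 251; the coefficient of h is -7 (from the two edges through M).
So -7·h + 251 = 2·111.5 = 223 ⇒ h = 4.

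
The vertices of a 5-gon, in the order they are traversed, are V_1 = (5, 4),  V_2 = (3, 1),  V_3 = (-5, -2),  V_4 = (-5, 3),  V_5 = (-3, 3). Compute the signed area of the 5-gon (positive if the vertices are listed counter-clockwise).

-33

Σ = (-7) + (-1) + (-25) + (-6) + (-27) = -66
Signed area = Σ/2 = -33 (negative ⇒ clockwise traversal).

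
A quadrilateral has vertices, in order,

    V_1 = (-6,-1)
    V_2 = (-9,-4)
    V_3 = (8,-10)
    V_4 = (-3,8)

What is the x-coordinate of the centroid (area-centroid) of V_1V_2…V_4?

-106/111

Apply Gauss's area formula. First the cross-terms c_i = x_i·y_{i+1} − x_{i+1}·y_i:
  15, 122, 34, 51  ⇒  2A = 222, A = 111.
Then Σ (x_i + x_{i+1})·c_i = -636, so x̄ = -636 / (6·111) = -106/111.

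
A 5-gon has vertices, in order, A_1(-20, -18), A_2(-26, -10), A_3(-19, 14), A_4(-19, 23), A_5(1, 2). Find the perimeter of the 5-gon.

|A_1A_2| = √((-6)² + (8)²) = √100 = 10
|A_2A_3| = √((7)² + (24)²) = √625 = 25
|A_3A_4| = √((0)² + (9)²) = √81 = 9
|A_4A_5| = √((20)² + (-21)²) = √841 = 29
|A_5A_1| = √((-21)² + (-20)²) = √841 = 29
Perimeter = 10 + 25 + 9 + 29 + 29 = 102.

102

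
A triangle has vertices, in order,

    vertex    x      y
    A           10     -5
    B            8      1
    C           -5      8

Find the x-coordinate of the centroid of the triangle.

13/3

Apply Gauss's area formula. First the cross-terms c_i = x_i·y_{i+1} − x_{i+1}·y_i:
  50, 69, -55  ⇒  2A = 64, A = 32.
Then Σ (x_i + x_{i+1})·c_i = 832, so x̄ = 832 / (6·32) = 13/3.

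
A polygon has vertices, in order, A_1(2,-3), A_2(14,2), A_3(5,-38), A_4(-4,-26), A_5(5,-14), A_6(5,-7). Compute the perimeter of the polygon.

96

|A_1A_2| = √((12)² + (5)²) = √169 = 13
|A_2A_3| = √((-9)² + (-40)²) = √1681 = 41
|A_3A_4| = √((-9)² + (12)²) = √225 = 15
|A_4A_5| = √((9)² + (12)²) = √225 = 15
|A_5A_6| = √((0)² + (7)²) = √49 = 7
|A_6A_1| = √((-3)² + (4)²) = √25 = 5
Perimeter = 13 + 41 + 15 + 15 + 7 + 5 = 96.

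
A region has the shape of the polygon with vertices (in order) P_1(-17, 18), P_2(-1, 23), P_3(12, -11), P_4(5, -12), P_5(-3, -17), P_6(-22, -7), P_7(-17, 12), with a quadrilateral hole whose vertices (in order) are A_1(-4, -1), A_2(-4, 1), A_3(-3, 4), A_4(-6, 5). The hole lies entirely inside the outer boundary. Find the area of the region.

Outer boundary:
Apply the shoelace formula: 2A = Σ (x_i·y_{i+1} − x_{i+1}·y_i), indices taken mod 7.
Cross-terms: -373, -265, -89, -121, -353, -383, -102  ⇒  Σ = -1686
Area = |Σ|/2 = 843.
Hole:
Apply the surveyor's formula: 2A = Σ (x_i·y_{i+1} − x_{i+1}·y_i), indices taken mod 4.
Σ = (-8) + (-13) + (9) + (26) = 14
Area = |Σ|/2 = 7.
Net area = 843 − 7 = 836.

836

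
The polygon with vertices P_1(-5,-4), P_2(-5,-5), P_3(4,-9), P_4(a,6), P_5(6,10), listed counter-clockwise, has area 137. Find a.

Write out the shoelace sum; only the two edges meeting at P_4 involve a:
2·Area = [(4·6 − a·(-9)) + (a·10 − 6·6)] + 96
       = 19·a + 84 = 274
⇒ a = 10.

10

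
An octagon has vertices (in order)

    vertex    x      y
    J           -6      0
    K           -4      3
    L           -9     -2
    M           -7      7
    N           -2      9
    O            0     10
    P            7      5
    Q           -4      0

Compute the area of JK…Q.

Apply the shoelace formula: 2A = Σ (x_i·y_{i+1} − x_{i+1}·y_i), indices taken mod 8.
J→K: (-6)(3) − (-4)(0) = -18
K→L: (-4)(-2) − (-9)(3) = 35
L→M: (-9)(7) − (-7)(-2) = -77
M→N: (-7)(9) − (-2)(7) = -49
N→O: (-2)(10) − (0)(9) = -20
O→P: (0)(5) − (7)(10) = -70
P→Q: (7)(0) − (-4)(5) = 20
Q→J: (-4)(0) − (-6)(0) = 0
Σ = -179
Area = |Σ|/2 = 89.5.

89.5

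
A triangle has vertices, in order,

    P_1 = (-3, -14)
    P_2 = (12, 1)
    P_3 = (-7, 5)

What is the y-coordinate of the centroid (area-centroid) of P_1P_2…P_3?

Apply Gauss's area formula. First the cross-terms c_i = x_i·y_{i+1} − x_{i+1}·y_i:
  165, 67, 113  ⇒  2A = 345, A = 172.5.
Then Σ (y_i + y_{i+1})·c_i = -2760, so ȳ = -2760 / (6·172.5) = -8/3.

-8/3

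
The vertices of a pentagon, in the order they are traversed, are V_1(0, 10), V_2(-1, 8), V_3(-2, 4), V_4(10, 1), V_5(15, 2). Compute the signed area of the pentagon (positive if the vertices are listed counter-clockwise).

Apply the shoelace formula: 2A = Σ (x_i·y_{i+1} − x_{i+1}·y_i), indices taken mod 5.
V_1→V_2: (0)(8) − (-1)(10) = 10
V_2→V_3: (-1)(4) − (-2)(8) = 12
V_3→V_4: (-2)(1) − (10)(4) = -42
V_4→V_5: (10)(2) − (15)(1) = 5
V_5→V_1: (15)(10) − (0)(2) = 150
Σ = 135
Signed area = Σ/2 = 67.5 (positive ⇒ counter-clockwise traversal).

67.5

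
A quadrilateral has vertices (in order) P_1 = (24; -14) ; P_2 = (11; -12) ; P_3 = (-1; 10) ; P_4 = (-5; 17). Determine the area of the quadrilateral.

Apply the shoelace (surveyor's) formula: 2A = Σ (x_i·y_{i+1} − x_{i+1}·y_i), indices taken mod 4.
Σ = (-134) + (98) + (33) + (-338) = -341
Area = |Σ|/2 = 170.5.

170.5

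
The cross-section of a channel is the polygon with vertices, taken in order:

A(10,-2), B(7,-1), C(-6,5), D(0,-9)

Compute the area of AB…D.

Σ = (4) + (29) + (54) + (90) = 177
Area = |Σ|/2 = 88.5.

88.5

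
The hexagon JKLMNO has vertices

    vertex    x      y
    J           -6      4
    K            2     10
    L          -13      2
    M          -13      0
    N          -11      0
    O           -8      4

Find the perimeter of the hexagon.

38

|JK| = √((8)² + (6)²) = √100 = 10
|KL| = √((-15)² + (-8)²) = √289 = 17
|LM| = √((0)² + (-2)²) = √4 = 2
|MN| = √((2)² + (0)²) = √4 = 2
|NO| = √((3)² + (4)²) = √25 = 5
|OJ| = √((2)² + (0)²) = √4 = 2
Perimeter = 10 + 17 + 2 + 2 + 5 + 2 = 38.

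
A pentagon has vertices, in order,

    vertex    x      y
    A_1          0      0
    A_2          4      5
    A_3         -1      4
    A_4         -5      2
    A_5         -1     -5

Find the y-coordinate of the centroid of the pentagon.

12/11

Apply the shoelace (surveyor's) formula. First the cross-terms c_i = x_i·y_{i+1} − x_{i+1}·y_i:
  0, 21, 18, 27, 0  ⇒  2A = 66, A = 33.
Then Σ (y_i + y_{i+1})·c_i = 216, so ȳ = 216 / (6·33) = 12/11.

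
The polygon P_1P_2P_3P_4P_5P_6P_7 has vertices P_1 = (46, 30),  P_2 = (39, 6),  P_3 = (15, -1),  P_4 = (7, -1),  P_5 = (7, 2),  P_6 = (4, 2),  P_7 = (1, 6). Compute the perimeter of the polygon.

|P_1P_2| = √((-7)² + (-24)²) = √625 = 25
|P_2P_3| = √((-24)² + (-7)²) = √625 = 25
|P_3P_4| = √((-8)² + (0)²) = √64 = 8
|P_4P_5| = √((0)² + (3)²) = √9 = 3
|P_5P_6| = √((-3)² + (0)²) = √9 = 3
|P_6P_7| = √((-3)² + (4)²) = √25 = 5
|P_7P_1| = √((45)² + (24)²) = √2601 = 51
Perimeter = 25 + 25 + 8 + 3 + 3 + 5 + 51 = 120.

120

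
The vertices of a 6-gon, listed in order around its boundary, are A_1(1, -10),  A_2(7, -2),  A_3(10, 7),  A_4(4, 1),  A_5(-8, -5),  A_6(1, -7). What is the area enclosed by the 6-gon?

Σ = (68) + (69) + (-18) + (-12) + (61) + (-3) = 165
Area = |Σ|/2 = 82.5.

82.5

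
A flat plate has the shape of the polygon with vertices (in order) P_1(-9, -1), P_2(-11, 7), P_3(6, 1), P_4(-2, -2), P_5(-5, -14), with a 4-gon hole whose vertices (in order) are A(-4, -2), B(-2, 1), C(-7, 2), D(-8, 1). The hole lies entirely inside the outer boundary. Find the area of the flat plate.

108

Outer boundary:
Apply the surveyor's formula: 2A = Σ (x_i·y_{i+1} − x_{i+1}·y_i), indices taken mod 5.
Cross-terms: -74, -53, -10, 18, -121  ⇒  Σ = -240
Area = |Σ|/2 = 120.
Hole:
Σ = (-8) + (3) + (9) + (20) = 24
Area = |Σ|/2 = 12.
Net area = 120 − 12 = 108.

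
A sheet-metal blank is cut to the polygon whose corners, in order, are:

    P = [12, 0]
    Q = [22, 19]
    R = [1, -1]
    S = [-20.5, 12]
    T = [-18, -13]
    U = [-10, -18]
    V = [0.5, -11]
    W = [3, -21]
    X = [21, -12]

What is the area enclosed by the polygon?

772.75

Apply the surveyor's formula: 2A = Σ (x_i·y_{i+1} − x_{i+1}·y_i), indices taken mod 9.
Σ = (228) + (-41) + (-8.5) + (482.5) + (194) + (119) + (22.5) + (405) + (144) = 1545.5
Area = |Σ|/2 = 772.75.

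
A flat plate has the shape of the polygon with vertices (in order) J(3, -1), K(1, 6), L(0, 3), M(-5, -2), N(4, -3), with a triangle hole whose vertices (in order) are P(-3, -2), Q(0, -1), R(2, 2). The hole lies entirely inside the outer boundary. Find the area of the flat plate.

Outer boundary:
J→K: (3)(6) − (1)(-1) = 19
K→L: (1)(3) − (0)(6) = 3
L→M: (0)(-2) − (-5)(3) = 15
M→N: (-5)(-3) − (4)(-2) = 23
N→J: (4)(-1) − (3)(-3) = 5
Σ = 65
Area = |Σ|/2 = 32.5.
Hole:
Cross-terms: 3, 2, 2  ⇒  Σ = 7
Area = |Σ|/2 = 3.5.
Net area = 32.5 − 3.5 = 29.

29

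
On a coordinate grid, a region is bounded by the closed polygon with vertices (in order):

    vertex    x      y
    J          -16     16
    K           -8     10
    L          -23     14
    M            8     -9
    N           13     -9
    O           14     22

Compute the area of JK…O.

Apply the surveyor's formula: 2A = Σ (x_i·y_{i+1} − x_{i+1}·y_i), indices taken mod 6.
Σ = (-32) + (118) + (95) + (45) + (412) + (576) = 1214
Area = |Σ|/2 = 607.

607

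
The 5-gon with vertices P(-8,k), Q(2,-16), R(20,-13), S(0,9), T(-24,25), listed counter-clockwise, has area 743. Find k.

Write out the shoelace sum; only the two edges meeting at P involve k:
2·Area = [((-24)·k − (-8)·25) + ((-8)·(-16) − 2·k)] + 690
       = -26·k + 1018 = 1486
⇒ k = -18.

-18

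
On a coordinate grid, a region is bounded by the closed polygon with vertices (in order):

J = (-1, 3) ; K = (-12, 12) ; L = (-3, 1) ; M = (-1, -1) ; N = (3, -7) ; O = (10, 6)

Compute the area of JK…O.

93

Apply Gauss's area formula: 2A = Σ (x_i·y_{i+1} − x_{i+1}·y_i), indices taken mod 6.
Σ = (24) + (24) + (4) + (10) + (88) + (36) = 186
Area = |Σ|/2 = 93.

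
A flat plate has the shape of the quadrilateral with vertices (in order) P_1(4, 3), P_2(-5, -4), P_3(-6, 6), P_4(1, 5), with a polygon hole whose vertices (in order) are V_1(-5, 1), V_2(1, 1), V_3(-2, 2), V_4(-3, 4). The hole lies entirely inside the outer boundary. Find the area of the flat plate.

Outer boundary:
Apply Gauss's area formula: 2A = Σ (x_i·y_{i+1} − x_{i+1}·y_i), indices taken mod 4.
Σ = (-1) + (-54) + (-36) + (-17) = -108
Area = |Σ|/2 = 54.
Hole:
Σ = (-6) + (4) + (-2) + (17) = 13
Area = |Σ|/2 = 6.5.
Net area = 54 − 6.5 = 47.5.

47.5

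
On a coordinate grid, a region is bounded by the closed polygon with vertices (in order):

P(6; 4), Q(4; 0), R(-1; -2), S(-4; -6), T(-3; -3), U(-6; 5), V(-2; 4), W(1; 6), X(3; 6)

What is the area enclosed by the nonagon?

Apply the surveyor's formula: 2A = Σ (x_i·y_{i+1} − x_{i+1}·y_i), indices taken mod 9.
P→Q: (6)(0) − (4)(4) = -16
Q→R: (4)(-2) − (-1)(0) = -8
R→S: (-1)(-6) − (-4)(-2) = -2
S→T: (-4)(-3) − (-3)(-6) = -6
T→U: (-3)(5) − (-6)(-3) = -33
U→V: (-6)(4) − (-2)(5) = -14
V→W: (-2)(6) − (1)(4) = -16
W→X: (1)(6) − (3)(6) = -12
X→P: (3)(4) − (6)(6) = -24
Σ = -131
Area = |Σ|/2 = 65.5.

65.5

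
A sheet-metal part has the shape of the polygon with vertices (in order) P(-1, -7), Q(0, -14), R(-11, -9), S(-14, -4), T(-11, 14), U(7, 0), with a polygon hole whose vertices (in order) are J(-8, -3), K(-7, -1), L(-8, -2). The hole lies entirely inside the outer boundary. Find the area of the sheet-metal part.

Outer boundary:
Apply Gauss's area formula: 2A = Σ (x_i·y_{i+1} − x_{i+1}·y_i), indices taken mod 6.
P→Q: (-1)(-14) − (0)(-7) = 14
Q→R: (0)(-9) − (-11)(-14) = -154
R→S: (-11)(-4) − (-14)(-9) = -82
S→T: (-14)(14) − (-11)(-4) = -240
T→U: (-11)(0) − (7)(14) = -98
U→P: (7)(-7) − (-1)(0) = -49
Σ = -609
Area = |Σ|/2 = 304.5.
Hole:
Apply the shoelace formula: 2A = Σ (x_i·y_{i+1} − x_{i+1}·y_i), indices taken mod 3.
Σ = (-13) + (6) + (8) = 1
Area = |Σ|/2 = 0.5.
Net area = 304.5 − 0.5 = 304.

304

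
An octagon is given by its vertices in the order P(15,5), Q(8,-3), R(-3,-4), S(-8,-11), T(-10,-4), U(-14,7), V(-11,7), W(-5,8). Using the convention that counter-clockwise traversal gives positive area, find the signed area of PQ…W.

Cross-terms: -85, -41, 1, -78, -126, -21, -53, -145  ⇒  Σ = -548
Signed area = Σ/2 = -274 (negative ⇒ clockwise traversal).

-274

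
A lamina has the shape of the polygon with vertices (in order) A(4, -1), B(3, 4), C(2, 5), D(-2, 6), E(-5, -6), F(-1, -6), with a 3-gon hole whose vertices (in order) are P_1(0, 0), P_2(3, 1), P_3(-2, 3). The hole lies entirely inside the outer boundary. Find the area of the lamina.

Outer boundary:
Apply the shoelace formula: 2A = Σ (x_i·y_{i+1} − x_{i+1}·y_i), indices taken mod 6.
Cross-terms: 19, 7, 22, 42, 24, 25  ⇒  Σ = 139
Area = |Σ|/2 = 69.5.
Hole:
Σ = (0) + (11) + (0) = 11
Area = |Σ|/2 = 5.5.
Net area = 69.5 − 5.5 = 64.

64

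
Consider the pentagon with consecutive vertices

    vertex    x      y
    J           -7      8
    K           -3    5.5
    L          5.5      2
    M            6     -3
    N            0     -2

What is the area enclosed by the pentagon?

Apply Gauss's area formula: 2A = Σ (x_i·y_{i+1} − x_{i+1}·y_i), indices taken mod 5.
Σ = (-14.5) + (-36.25) + (-28.5) + (-12) + (-14) = -105.25
Area = |Σ|/2 = 52.625.

52.625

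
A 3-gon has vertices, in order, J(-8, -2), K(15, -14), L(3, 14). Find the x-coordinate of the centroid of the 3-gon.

10/3

Apply Gauss's area formula. First the cross-terms c_i = x_i·y_{i+1} − x_{i+1}·y_i:
  142, 252, 106  ⇒  2A = 500, A = 250.
Then Σ (x_i + x_{i+1})·c_i = 5000, so x̄ = 5000 / (6·250) = 10/3.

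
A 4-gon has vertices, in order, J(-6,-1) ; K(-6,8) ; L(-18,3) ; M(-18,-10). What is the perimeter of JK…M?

50

|JK| = √((0)² + (9)²) = √81 = 9
|KL| = √((-12)² + (-5)²) = √169 = 13
|LM| = √((0)² + (-13)²) = √169 = 13
|MJ| = √((12)² + (9)²) = √225 = 15
Perimeter = 9 + 13 + 13 + 15 = 50.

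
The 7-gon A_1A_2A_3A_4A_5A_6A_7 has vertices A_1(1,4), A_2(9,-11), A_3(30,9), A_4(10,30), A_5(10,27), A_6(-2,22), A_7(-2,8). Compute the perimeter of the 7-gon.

110

|A_1A_2| = √((8)² + (-15)²) = √289 = 17
|A_2A_3| = √((21)² + (20)²) = √841 = 29
|A_3A_4| = √((-20)² + (21)²) = √841 = 29
|A_4A_5| = √((0)² + (-3)²) = √9 = 3
|A_5A_6| = √((-12)² + (-5)²) = √169 = 13
|A_6A_7| = √((0)² + (-14)²) = √196 = 14
|A_7A_1| = √((3)² + (-4)²) = √25 = 5
Perimeter = 17 + 29 + 29 + 3 + 13 + 14 + 5 = 110.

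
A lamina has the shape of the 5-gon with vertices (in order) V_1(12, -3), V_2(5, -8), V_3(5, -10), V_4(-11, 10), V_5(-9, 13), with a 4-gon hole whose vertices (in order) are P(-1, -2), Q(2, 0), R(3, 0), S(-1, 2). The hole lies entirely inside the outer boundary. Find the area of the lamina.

Outer boundary:
Apply the surveyor's formula: 2A = Σ (x_i·y_{i+1} − x_{i+1}·y_i), indices taken mod 5.
Σ = (-81) + (-10) + (-60) + (-53) + (-129) = -333
Area = |Σ|/2 = 166.5.
Hole:
Apply the surveyor's formula: 2A = Σ (x_i·y_{i+1} − x_{i+1}·y_i), indices taken mod 4.
P→Q: (-1)(0) − (2)(-2) = 4
Q→R: (2)(0) − (3)(0) = 0
R→S: (3)(2) − (-1)(0) = 6
S→P: (-1)(-2) − (-1)(2) = 4
Σ = 14
Area = |Σ|/2 = 7.
Net area = 166.5 − 7 = 159.5.

159.5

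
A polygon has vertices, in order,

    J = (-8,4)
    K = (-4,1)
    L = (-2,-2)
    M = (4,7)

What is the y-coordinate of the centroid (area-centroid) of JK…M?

22/7

Apply Gauss's area formula. First the cross-terms c_i = x_i·y_{i+1} − x_{i+1}·y_i:
  8, 10, -6, 72  ⇒  2A = 84, A = 42.
Then Σ (y_i + y_{i+1})·c_i = 792, so ȳ = 792 / (6·42) = 22/7.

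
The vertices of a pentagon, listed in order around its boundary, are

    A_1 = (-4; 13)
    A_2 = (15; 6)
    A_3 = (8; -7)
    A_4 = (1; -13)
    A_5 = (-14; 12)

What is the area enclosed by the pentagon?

Apply the surveyor's formula: 2A = Σ (x_i·y_{i+1} − x_{i+1}·y_i), indices taken mod 5.
Σ = (-219) + (-153) + (-97) + (-170) + (-134) = -773
Area = |Σ|/2 = 386.5.

386.5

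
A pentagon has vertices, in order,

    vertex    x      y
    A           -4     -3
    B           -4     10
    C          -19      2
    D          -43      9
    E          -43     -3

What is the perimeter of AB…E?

|AB| = √((0)² + (13)²) = √169 = 13
|BC| = √((-15)² + (-8)²) = √289 = 17
|CD| = √((-24)² + (7)²) = √625 = 25
|DE| = √((0)² + (-12)²) = √144 = 12
|EA| = √((39)² + (0)²) = √1521 = 39
Perimeter = 13 + 17 + 25 + 12 + 39 = 106.

106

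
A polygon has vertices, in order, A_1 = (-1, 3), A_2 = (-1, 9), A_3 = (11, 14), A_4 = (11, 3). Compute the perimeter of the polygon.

42

|A_1A_2| = √((0)² + (6)²) = √36 = 6
|A_2A_3| = √((12)² + (5)²) = √169 = 13
|A_3A_4| = √((0)² + (-11)²) = √121 = 11
|A_4A_1| = √((-12)² + (0)²) = √144 = 12
Perimeter = 6 + 13 + 11 + 12 = 42.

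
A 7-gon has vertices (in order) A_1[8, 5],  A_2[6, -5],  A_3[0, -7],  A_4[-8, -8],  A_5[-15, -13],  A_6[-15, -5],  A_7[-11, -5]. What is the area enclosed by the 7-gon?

Cross-terms: -70, -42, -56, -16, -120, 20, -15  ⇒  Σ = -299
Area = |Σ|/2 = 149.5.

149.5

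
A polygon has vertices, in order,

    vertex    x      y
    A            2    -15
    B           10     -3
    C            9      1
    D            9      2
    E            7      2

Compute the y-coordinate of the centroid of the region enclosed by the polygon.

-402/85

Apply the shoelace formula. First the cross-terms c_i = x_i·y_{i+1} − x_{i+1}·y_i:
  144, 37, 9, 4, -109  ⇒  2A = 85, A = 42.5.
Then Σ (y_i + y_{i+1})·c_i = -1206, so ȳ = -1206 / (6·42.5) = -402/85.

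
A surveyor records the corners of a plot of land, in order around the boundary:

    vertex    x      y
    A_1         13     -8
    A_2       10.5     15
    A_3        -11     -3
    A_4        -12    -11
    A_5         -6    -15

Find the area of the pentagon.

427.25

Apply the shoelace (surveyor's) formula: 2A = Σ (x_i·y_{i+1} − x_{i+1}·y_i), indices taken mod 5.
A_1→A_2: (13)(15) − (10.5)(-8) = 279
A_2→A_3: (10.5)(-3) − (-11)(15) = 133.5
A_3→A_4: (-11)(-11) − (-12)(-3) = 85
A_4→A_5: (-12)(-15) − (-6)(-11) = 114
A_5→A_1: (-6)(-8) − (13)(-15) = 243
Σ = 854.5
Area = |Σ|/2 = 427.25.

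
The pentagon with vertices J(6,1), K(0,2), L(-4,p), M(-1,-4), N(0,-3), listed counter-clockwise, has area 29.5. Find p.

2

The doubled signed area Σ (x_i y_{i+1} − x_{i+1} y_i) is linear in p.
With p=0 it equals 57; the coefficient of p is 1 (from the two edges through L).
So 1·p + 57 = 2·29.5 = 59 ⇒ p = 2.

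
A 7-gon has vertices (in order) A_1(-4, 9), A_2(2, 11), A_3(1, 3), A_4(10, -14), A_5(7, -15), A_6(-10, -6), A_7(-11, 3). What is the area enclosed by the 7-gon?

269

Apply the surveyor's formula: 2A = Σ (x_i·y_{i+1} − x_{i+1}·y_i), indices taken mod 7.
Σ = (-62) + (-5) + (-44) + (-52) + (-192) + (-96) + (-87) = -538
Area = |Σ|/2 = 269.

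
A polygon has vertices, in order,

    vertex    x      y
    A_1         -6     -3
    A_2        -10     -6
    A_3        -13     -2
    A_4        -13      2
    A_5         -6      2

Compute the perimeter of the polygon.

26

|A_1A_2| = √((-4)² + (-3)²) = √25 = 5
|A_2A_3| = √((-3)² + (4)²) = √25 = 5
|A_3A_4| = √((0)² + (4)²) = √16 = 4
|A_4A_5| = √((7)² + (0)²) = √49 = 7
|A_5A_1| = √((0)² + (-5)²) = √25 = 5
Perimeter = 5 + 5 + 4 + 7 + 5 = 26.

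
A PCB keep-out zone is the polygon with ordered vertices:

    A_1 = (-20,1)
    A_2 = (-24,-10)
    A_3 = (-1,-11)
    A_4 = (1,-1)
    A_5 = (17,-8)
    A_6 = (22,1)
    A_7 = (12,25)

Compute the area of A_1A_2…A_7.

871

A_1→A_2: (-20)(-10) − (-24)(1) = 224
A_2→A_3: (-24)(-11) − (-1)(-10) = 254
A_3→A_4: (-1)(-1) − (1)(-11) = 12
A_4→A_5: (1)(-8) − (17)(-1) = 9
A_5→A_6: (17)(1) − (22)(-8) = 193
A_6→A_7: (22)(25) − (12)(1) = 538
A_7→A_1: (12)(1) − (-20)(25) = 512
Σ = 1742
Area = |Σ|/2 = 871.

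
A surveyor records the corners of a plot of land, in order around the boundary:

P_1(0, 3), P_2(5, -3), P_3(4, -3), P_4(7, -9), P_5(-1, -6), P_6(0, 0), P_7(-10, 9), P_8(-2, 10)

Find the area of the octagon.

86

Apply Gauss's area formula: 2A = Σ (x_i·y_{i+1} − x_{i+1}·y_i), indices taken mod 8.
Σ = (-15) + (-3) + (-15) + (-51) + (0) + (0) + (-82) + (-6) = -172
Area = |Σ|/2 = 86.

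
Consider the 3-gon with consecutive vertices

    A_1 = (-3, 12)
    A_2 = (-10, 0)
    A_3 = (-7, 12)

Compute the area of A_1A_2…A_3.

24

Cross-terms: 120, -120, -48  ⇒  Σ = -48
Area = |Σ|/2 = 24.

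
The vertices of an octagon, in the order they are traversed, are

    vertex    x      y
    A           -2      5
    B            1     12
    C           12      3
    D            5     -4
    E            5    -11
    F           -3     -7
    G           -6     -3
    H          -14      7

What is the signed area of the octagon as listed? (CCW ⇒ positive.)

Apply the shoelace formula: 2A = Σ (x_i·y_{i+1} − x_{i+1}·y_i), indices taken mod 8.
A→B: (-2)(12) − (1)(5) = -29
B→C: (1)(3) − (12)(12) = -141
C→D: (12)(-4) − (5)(3) = -63
D→E: (5)(-11) − (5)(-4) = -35
E→F: (5)(-7) − (-3)(-11) = -68
F→G: (-3)(-3) − (-6)(-7) = -33
G→H: (-6)(7) − (-14)(-3) = -84
H→A: (-14)(5) − (-2)(7) = -56
Σ = -509
Signed area = Σ/2 = -254.5 (negative ⇒ clockwise traversal).

-254.5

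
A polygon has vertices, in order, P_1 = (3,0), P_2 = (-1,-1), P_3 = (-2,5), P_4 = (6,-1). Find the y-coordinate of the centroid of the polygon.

4/3

Apply the shoelace formula. First the cross-terms c_i = x_i·y_{i+1} − x_{i+1}·y_i:
  -3, -7, -28, 3  ⇒  2A = -35, A = -17.5.
Then Σ (y_i + y_{i+1})·c_i = -140, so ȳ = -140 / (6·(-17.5)) = 4/3.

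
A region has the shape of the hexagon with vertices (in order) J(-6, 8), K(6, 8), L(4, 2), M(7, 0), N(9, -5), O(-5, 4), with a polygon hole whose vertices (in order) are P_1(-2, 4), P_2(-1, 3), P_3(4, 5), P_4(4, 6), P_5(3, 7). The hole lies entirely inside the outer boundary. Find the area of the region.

Outer boundary:
Apply Gauss's area formula: 2A = Σ (x_i·y_{i+1} − x_{i+1}·y_i), indices taken mod 6.
Σ = (-96) + (-20) + (-14) + (-35) + (11) + (-16) = -170
Area = |Σ|/2 = 85.
Hole:
Apply Gauss's area formula: 2A = Σ (x_i·y_{i+1} − x_{i+1}·y_i), indices taken mod 5.
Σ = (-2) + (-17) + (4) + (10) + (26) = 21
Area = |Σ|/2 = 10.5.
Net area = 85 − 10.5 = 74.5.

74.5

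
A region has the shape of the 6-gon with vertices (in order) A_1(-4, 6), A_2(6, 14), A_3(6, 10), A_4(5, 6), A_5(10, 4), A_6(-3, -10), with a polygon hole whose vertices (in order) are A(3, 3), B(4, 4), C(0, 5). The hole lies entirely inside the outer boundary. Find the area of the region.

155.5

Outer boundary:
Apply the shoelace (surveyor's) formula: 2A = Σ (x_i·y_{i+1} − x_{i+1}·y_i), indices taken mod 6.
A_1→A_2: (-4)(14) − (6)(6) = -92
A_2→A_3: (6)(10) − (6)(14) = -24
A_3→A_4: (6)(6) − (5)(10) = -14
A_4→A_5: (5)(4) − (10)(6) = -40
A_5→A_6: (10)(-10) − (-3)(4) = -88
A_6→A_1: (-3)(6) − (-4)(-10) = -58
Σ = -316
Area = |Σ|/2 = 158.
Hole:
Apply Gauss's area formula: 2A = Σ (x_i·y_{i+1} − x_{i+1}·y_i), indices taken mod 3.
A→B: (3)(4) − (4)(3) = 0
B→C: (4)(5) − (0)(4) = 20
C→A: (0)(3) − (3)(5) = -15
Σ = 5
Area = |Σ|/2 = 2.5.
Net area = 158 − 2.5 = 155.5.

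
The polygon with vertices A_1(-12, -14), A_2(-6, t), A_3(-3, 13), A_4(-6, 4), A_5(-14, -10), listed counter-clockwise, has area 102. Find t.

-12

The doubled signed area Σ (x_i y_{i+1} − x_{i+1} y_i) is linear in t.
With t=0 it equals 96; the coefficient of t is -9 (from the two edges through A_2).
So -9·t + 96 = 2·102 = 204 ⇒ t = -12.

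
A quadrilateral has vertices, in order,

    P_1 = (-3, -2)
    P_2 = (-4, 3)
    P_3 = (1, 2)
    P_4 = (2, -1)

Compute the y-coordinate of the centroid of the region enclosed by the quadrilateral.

Apply the surveyor's formula. First the cross-terms c_i = x_i·y_{i+1} − x_{i+1}·y_i:
  -17, -11, -5, -7  ⇒  2A = -40, A = -20.
Then Σ (y_i + y_{i+1})·c_i = -56, so ȳ = -56 / (6·(-20)) = 7/15.

7/15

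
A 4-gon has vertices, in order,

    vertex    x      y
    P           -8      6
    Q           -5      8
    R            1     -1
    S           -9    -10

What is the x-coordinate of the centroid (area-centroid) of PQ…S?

Apply the surveyor's formula. First the cross-terms c_i = x_i·y_{i+1} − x_{i+1}·y_i:
  -34, -3, -19, -134  ⇒  2A = -190, A = -95.
Then Σ (x_i + x_{i+1})·c_i = 2884, so x̄ = 2884 / (6·(-95)) = -1442/285.

-1442/285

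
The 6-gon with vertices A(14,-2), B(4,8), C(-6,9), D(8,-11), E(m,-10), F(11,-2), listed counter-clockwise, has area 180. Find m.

14

The doubled signed area Σ (x_i y_{i+1} − x_{i+1} y_i) is linear in m.
With m=0 it equals 234; the coefficient of m is 9 (from the two edges through E).
So 9·m + 234 = 2·180 = 360 ⇒ m = 14.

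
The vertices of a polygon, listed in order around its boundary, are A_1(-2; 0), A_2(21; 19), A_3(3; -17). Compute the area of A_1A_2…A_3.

243

Cross-terms: -38, -414, -34  ⇒  Σ = -486
Area = |Σ|/2 = 243.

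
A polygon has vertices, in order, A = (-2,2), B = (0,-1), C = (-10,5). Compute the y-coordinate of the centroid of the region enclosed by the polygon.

2

Apply the shoelace formula. First the cross-terms c_i = x_i·y_{i+1} − x_{i+1}·y_i:
  2, -10, -10  ⇒  2A = -18, A = -9.
Then Σ (y_i + y_{i+1})·c_i = -108, so ȳ = -108 / (6·(-9)) = 2.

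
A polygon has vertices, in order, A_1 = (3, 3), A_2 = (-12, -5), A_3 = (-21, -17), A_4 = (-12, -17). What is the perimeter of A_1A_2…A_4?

|A_1A_2| = √((-15)² + (-8)²) = √289 = 17
|A_2A_3| = √((-9)² + (-12)²) = √225 = 15
|A_3A_4| = √((9)² + (0)²) = √81 = 9
|A_4A_1| = √((15)² + (20)²) = √625 = 25
Perimeter = 17 + 15 + 9 + 25 = 66.

66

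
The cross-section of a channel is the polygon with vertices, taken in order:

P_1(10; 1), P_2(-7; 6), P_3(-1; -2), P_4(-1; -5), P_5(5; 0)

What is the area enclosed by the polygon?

60

Apply the surveyor's formula: 2A = Σ (x_i·y_{i+1} − x_{i+1}·y_i), indices taken mod 5.
P_1→P_2: (10)(6) − (-7)(1) = 67
P_2→P_3: (-7)(-2) − (-1)(6) = 20
P_3→P_4: (-1)(-5) − (-1)(-2) = 3
P_4→P_5: (-1)(0) − (5)(-5) = 25
P_5→P_1: (5)(1) − (10)(0) = 5
Σ = 120
Area = |Σ|/2 = 60.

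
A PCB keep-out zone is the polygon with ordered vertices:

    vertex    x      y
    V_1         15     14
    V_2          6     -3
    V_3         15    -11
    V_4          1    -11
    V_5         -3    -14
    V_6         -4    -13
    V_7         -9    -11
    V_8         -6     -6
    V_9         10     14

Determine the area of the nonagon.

Apply Gauss's area formula: 2A = Σ (x_i·y_{i+1} − x_{i+1}·y_i), indices taken mod 9.
V_1→V_2: (15)(-3) − (6)(14) = -129
V_2→V_3: (6)(-11) − (15)(-3) = -21
V_3→V_4: (15)(-11) − (1)(-11) = -154
V_4→V_5: (1)(-14) − (-3)(-11) = -47
V_5→V_6: (-3)(-13) − (-4)(-14) = -17
V_6→V_7: (-4)(-11) − (-9)(-13) = -73
V_7→V_8: (-9)(-6) − (-6)(-11) = -12
V_8→V_9: (-6)(14) − (10)(-6) = -24
V_9→V_1: (10)(14) − (15)(14) = -70
Σ = -547
Area = |Σ|/2 = 273.5.

273.5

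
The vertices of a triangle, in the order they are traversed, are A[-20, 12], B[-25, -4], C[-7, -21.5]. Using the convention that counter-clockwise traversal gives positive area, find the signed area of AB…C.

Σ = (380) + (509.5) + (-514) = 375.5
Signed area = Σ/2 = 187.75 (positive ⇒ counter-clockwise traversal).

187.75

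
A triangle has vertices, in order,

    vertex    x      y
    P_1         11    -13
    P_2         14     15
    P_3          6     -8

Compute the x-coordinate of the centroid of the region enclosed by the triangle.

Apply the shoelace (surveyor's) formula. First the cross-terms c_i = x_i·y_{i+1} − x_{i+1}·y_i:
  347, -202, 10  ⇒  2A = 155, A = 77.5.
Then Σ (x_i + x_{i+1})·c_i = 4805, so x̄ = 4805 / (6·77.5) = 31/3.

31/3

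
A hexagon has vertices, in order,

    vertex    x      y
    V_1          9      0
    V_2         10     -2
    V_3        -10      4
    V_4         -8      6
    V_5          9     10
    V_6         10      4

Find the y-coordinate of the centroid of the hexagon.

847/195

Apply Gauss's area formula. First the cross-terms c_i = x_i·y_{i+1} − x_{i+1}·y_i:
  -18, 20, -28, -134, -64, -36  ⇒  2A = -260, A = -130.
Then Σ (y_i + y_{i+1})·c_i = -3388, so ȳ = -3388 / (6·(-130)) = 847/195.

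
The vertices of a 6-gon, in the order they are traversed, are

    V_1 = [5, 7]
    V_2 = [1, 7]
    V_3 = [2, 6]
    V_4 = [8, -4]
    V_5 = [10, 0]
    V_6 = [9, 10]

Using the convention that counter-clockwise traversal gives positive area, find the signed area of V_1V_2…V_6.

V_1→V_2: (5)(7) − (1)(7) = 28
V_2→V_3: (1)(6) − (2)(7) = -8
V_3→V_4: (2)(-4) − (8)(6) = -56
V_4→V_5: (8)(0) − (10)(-4) = 40
V_5→V_6: (10)(10) − (9)(0) = 100
V_6→V_1: (9)(7) − (5)(10) = 13
Σ = 117
Signed area = Σ/2 = 58.5 (positive ⇒ counter-clockwise traversal).

58.5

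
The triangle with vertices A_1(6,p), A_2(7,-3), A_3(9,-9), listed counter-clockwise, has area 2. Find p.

The doubled signed area Σ (x_i y_{i+1} − x_{i+1} y_i) is linear in p.
With p=0 it equals 0; the coefficient of p is 2 (from the two edges through A_1).
So 2·p + 0 = 2·2 = 4 ⇒ p = 2.

2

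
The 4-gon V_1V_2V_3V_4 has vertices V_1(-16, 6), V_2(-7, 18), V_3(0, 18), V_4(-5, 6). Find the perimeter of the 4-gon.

|V_1V_2| = √((9)² + (12)²) = √225 = 15
|V_2V_3| = √((7)² + (0)²) = √49 = 7
|V_3V_4| = √((-5)² + (-12)²) = √169 = 13
|V_4V_1| = √((-11)² + (0)²) = √121 = 11
Perimeter = 15 + 7 + 13 + 11 = 46.

46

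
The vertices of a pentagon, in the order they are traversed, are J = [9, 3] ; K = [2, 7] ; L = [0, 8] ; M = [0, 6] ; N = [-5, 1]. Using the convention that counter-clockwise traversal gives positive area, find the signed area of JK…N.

Apply the shoelace (surveyor's) formula: 2A = Σ (x_i·y_{i+1} − x_{i+1}·y_i), indices taken mod 5.
Σ = (57) + (16) + (0) + (30) + (-24) = 79
Signed area = Σ/2 = 39.5 (positive ⇒ counter-clockwise traversal).

39.5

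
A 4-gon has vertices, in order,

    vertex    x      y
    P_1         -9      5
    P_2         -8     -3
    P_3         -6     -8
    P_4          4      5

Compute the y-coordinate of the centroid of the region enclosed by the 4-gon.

68/135

Apply the surveyor's formula. First the cross-terms c_i = x_i·y_{i+1} − x_{i+1}·y_i:
  67, 46, 2, 65  ⇒  2A = 180, A = 90.
Then Σ (y_i + y_{i+1})·c_i = 272, so ȳ = 272 / (6·90) = 68/135.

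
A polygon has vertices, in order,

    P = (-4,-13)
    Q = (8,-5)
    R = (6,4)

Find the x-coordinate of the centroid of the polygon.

10/3

Apply the surveyor's formula. First the cross-terms c_i = x_i·y_{i+1} − x_{i+1}·y_i:
  124, 62, -62  ⇒  2A = 124, A = 62.
Then Σ (x_i + x_{i+1})·c_i = 1240, so x̄ = 1240 / (6·62) = 10/3.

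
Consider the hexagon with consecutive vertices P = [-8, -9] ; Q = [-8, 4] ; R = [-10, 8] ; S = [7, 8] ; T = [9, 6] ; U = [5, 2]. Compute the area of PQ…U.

167.5

Apply the shoelace formula: 2A = Σ (x_i·y_{i+1} − x_{i+1}·y_i), indices taken mod 6.
Σ = (-104) + (-24) + (-136) + (-30) + (-12) + (-29) = -335
Area = |Σ|/2 = 167.5.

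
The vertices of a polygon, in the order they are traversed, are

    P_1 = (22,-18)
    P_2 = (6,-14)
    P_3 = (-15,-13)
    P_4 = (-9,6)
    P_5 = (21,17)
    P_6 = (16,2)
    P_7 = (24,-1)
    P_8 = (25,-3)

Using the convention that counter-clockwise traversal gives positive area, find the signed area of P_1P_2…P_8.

Apply the shoelace formula: 2A = Σ (x_i·y_{i+1} − x_{i+1}·y_i), indices taken mod 8.
Σ = (-200) + (-288) + (-207) + (-279) + (-230) + (-64) + (-47) + (-384) = -1699
Signed area = Σ/2 = -849.5 (negative ⇒ clockwise traversal).

-849.5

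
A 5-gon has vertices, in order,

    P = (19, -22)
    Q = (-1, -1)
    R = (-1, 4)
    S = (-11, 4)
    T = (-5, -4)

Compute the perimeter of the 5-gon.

84

|PQ| = √((-20)² + (21)²) = √841 = 29
|QR| = √((0)² + (5)²) = √25 = 5
|RS| = √((-10)² + (0)²) = √100 = 10
|ST| = √((6)² + (-8)²) = √100 = 10
|TP| = √((24)² + (-18)²) = √900 = 30
Perimeter = 29 + 5 + 10 + 10 + 30 = 84.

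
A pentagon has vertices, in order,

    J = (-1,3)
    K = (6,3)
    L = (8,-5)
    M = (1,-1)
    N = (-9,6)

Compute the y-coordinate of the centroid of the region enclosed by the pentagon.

Apply the surveyor's formula. First the cross-terms c_i = x_i·y_{i+1} − x_{i+1}·y_i:
  -21, -54, -3, -3, -21  ⇒  2A = -102, A = -51.
Then Σ (y_i + y_{i+1})·c_i = -204, so ȳ = -204 / (6·(-51)) = 2/3.

2/3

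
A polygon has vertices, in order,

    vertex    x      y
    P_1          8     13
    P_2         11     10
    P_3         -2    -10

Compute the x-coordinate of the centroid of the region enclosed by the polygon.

Apply the shoelace (surveyor's) formula. First the cross-terms c_i = x_i·y_{i+1} − x_{i+1}·y_i:
  -63, -90, 54  ⇒  2A = -99, A = -49.5.
Then Σ (x_i + x_{i+1})·c_i = -1683, so x̄ = -1683 / (6·(-49.5)) = 17/3.

17/3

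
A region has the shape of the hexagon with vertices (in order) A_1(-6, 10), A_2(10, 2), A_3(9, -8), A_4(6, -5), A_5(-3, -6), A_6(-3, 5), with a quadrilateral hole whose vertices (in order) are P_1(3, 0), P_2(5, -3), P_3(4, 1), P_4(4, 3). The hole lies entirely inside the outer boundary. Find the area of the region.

142

Outer boundary:
Apply the shoelace (surveyor's) formula: 2A = Σ (x_i·y_{i+1} − x_{i+1}·y_i), indices taken mod 6.
Σ = (-112) + (-98) + (3) + (-51) + (-33) + (0) = -291
Area = |Σ|/2 = 145.5.
Hole:
P_1→P_2: (3)(-3) − (5)(0) = -9
P_2→P_3: (5)(1) − (4)(-3) = 17
P_3→P_4: (4)(3) − (4)(1) = 8
P_4→P_1: (4)(0) − (3)(3) = -9
Σ = 7
Area = |Σ|/2 = 3.5.
Net area = 145.5 − 3.5 = 142.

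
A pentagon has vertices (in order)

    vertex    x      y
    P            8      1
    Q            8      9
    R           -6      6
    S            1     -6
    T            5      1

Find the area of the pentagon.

P→Q: (8)(9) − (8)(1) = 64
Q→R: (8)(6) − (-6)(9) = 102
R→S: (-6)(-6) − (1)(6) = 30
S→T: (1)(1) − (5)(-6) = 31
T→P: (5)(1) − (8)(1) = -3
Σ = 224
Area = |Σ|/2 = 112.

112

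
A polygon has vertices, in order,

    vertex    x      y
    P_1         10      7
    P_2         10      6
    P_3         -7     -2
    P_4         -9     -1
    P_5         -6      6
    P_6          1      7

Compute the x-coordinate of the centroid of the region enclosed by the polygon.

-163/170

Apply the shoelace formula. First the cross-terms c_i = x_i·y_{i+1} − x_{i+1}·y_i:
  -10, 22, -11, -60, -48, -63  ⇒  2A = -170, A = -85.
Then Σ (x_i + x_{i+1})·c_i = 489, so x̄ = 489 / (6·(-85)) = -163/170.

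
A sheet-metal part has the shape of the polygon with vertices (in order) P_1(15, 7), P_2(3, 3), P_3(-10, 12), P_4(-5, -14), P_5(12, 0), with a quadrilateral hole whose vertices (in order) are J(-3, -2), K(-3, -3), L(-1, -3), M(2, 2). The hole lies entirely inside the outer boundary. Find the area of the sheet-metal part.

263.5

Outer boundary:
Apply the shoelace (surveyor's) formula: 2A = Σ (x_i·y_{i+1} − x_{i+1}·y_i), indices taken mod 5.
P_1→P_2: (15)(3) − (3)(7) = 24
P_2→P_3: (3)(12) − (-10)(3) = 66
P_3→P_4: (-10)(-14) − (-5)(12) = 200
P_4→P_5: (-5)(0) − (12)(-14) = 168
P_5→P_1: (12)(7) − (15)(0) = 84
Σ = 542
Area = |Σ|/2 = 271.
Hole:
Apply the shoelace formula: 2A = Σ (x_i·y_{i+1} − x_{i+1}·y_i), indices taken mod 4.
Σ = (3) + (6) + (4) + (2) = 15
Area = |Σ|/2 = 7.5.
Net area = 271 − 7.5 = 263.5.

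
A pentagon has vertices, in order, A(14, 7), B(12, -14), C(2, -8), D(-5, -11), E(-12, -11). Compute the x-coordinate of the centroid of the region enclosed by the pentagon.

Apply the shoelace (surveyor's) formula. First the cross-terms c_i = x_i·y_{i+1} − x_{i+1}·y_i:
  -280, -68, -62, -77, 70  ⇒  2A = -417, A = -208.5.
Then Σ (x_i + x_{i+1})·c_i = -6597, so x̄ = -6597 / (6·(-208.5)) = 733/139.

733/139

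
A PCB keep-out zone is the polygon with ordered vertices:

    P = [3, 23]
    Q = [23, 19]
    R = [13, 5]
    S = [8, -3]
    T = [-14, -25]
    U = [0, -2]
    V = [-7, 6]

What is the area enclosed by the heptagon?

Σ = (-472) + (-132) + (-79) + (-242) + (28) + (-14) + (-179) = -1090
Area = |Σ|/2 = 545.

545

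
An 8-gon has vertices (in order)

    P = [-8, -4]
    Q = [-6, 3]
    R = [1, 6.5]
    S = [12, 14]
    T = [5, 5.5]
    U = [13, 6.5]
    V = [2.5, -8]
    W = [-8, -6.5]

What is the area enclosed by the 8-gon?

Σ = (-48) + (-42) + (-64) + (-4) + (-39) + (-120.25) + (-80.25) + (-20) = -417.5
Area = |Σ|/2 = 208.75.

208.75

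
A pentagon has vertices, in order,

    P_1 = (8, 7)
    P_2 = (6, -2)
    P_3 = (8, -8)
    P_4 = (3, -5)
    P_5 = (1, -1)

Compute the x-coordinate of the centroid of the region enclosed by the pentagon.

Apply Gauss's area formula. First the cross-terms c_i = x_i·y_{i+1} − x_{i+1}·y_i:
  -58, -32, -16, 2, 15  ⇒  2A = -89, A = -44.5.
Then Σ (x_i + x_{i+1})·c_i = -1293, so x̄ = -1293 / (6·(-44.5)) = 431/89.

431/89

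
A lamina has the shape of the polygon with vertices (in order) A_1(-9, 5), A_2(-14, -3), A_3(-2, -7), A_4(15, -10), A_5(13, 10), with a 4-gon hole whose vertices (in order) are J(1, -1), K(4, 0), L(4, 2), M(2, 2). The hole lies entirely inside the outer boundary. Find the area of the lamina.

368.5

Outer boundary:
Apply the shoelace (surveyor's) formula: 2A = Σ (x_i·y_{i+1} − x_{i+1}·y_i), indices taken mod 5.
A_1→A_2: (-9)(-3) − (-14)(5) = 97
A_2→A_3: (-14)(-7) − (-2)(-3) = 92
A_3→A_4: (-2)(-10) − (15)(-7) = 125
A_4→A_5: (15)(10) − (13)(-10) = 280
A_5→A_1: (13)(5) − (-9)(10) = 155
Σ = 749
Area = |Σ|/2 = 374.5.
Hole:
Σ = (4) + (8) + (4) + (-4) = 12
Area = |Σ|/2 = 6.
Net area = 374.5 − 6 = 368.5.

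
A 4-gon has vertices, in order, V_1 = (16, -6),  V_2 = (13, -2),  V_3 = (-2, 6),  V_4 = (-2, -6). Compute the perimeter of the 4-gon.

|V_1V_2| = √((-3)² + (4)²) = √25 = 5
|V_2V_3| = √((-15)² + (8)²) = √289 = 17
|V_3V_4| = √((0)² + (-12)²) = √144 = 12
|V_4V_1| = √((18)² + (0)²) = √324 = 18
Perimeter = 5 + 17 + 12 + 18 = 52.

52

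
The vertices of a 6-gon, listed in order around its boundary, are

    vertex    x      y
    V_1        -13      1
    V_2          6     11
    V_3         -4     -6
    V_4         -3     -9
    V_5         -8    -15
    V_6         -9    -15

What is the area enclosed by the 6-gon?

184.5

Apply the surveyor's formula: 2A = Σ (x_i·y_{i+1} − x_{i+1}·y_i), indices taken mod 6.
V_1→V_2: (-13)(11) − (6)(1) = -149
V_2→V_3: (6)(-6) − (-4)(11) = 8
V_3→V_4: (-4)(-9) − (-3)(-6) = 18
V_4→V_5: (-3)(-15) − (-8)(-9) = -27
V_5→V_6: (-8)(-15) − (-9)(-15) = -15
V_6→V_1: (-9)(1) − (-13)(-15) = -204
Σ = -369
Area = |Σ|/2 = 184.5.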